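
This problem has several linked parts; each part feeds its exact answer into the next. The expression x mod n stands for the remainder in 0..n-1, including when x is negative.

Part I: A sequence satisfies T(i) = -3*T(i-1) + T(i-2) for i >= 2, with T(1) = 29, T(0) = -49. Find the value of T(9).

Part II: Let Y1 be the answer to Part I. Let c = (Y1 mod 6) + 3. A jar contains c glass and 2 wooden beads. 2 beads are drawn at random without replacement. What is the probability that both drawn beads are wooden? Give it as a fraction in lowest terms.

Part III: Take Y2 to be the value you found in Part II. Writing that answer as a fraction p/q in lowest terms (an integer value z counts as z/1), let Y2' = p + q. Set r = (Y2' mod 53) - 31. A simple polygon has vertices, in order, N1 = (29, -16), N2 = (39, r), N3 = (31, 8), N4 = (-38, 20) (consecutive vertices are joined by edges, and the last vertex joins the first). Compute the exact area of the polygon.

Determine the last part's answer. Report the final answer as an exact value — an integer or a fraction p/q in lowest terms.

929

Part I: T(2) = -3*(29) + 1*(-49) = -136; iterating: T(2)=-136, T(3)=437, T(4)=-1447, T(5)=4778, T(6)=-15781, T(7)=52121, T(8)=-172144, T(9)=568553; answer 568553
Part II: Y1 = 568553; c = 8; total draws C(10,2) = 45; favorable C(2,2) = 1; P = 1/45; answer 1/45
Part III: Y2 = 1/45; threaded value p + q = 46; r = 15; cross terms: (29*15 - 39*-16)=1059, (39*8 - 31*15)=-153, (31*20 - -38*8)=924, (-38*-16 - 29*20)=28; twice the area = |1858| = 1858; area = 929; answer 929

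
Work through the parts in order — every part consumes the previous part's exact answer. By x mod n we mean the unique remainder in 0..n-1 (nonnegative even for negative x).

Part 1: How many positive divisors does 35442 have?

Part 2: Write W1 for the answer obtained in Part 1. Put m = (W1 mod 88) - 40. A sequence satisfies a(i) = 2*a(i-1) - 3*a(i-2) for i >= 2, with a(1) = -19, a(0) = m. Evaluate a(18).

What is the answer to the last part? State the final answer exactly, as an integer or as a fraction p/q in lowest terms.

67738

Part 1: 35442 = 2 * 3^2 * 11 * 179; number of divisors = (1+1) * (2+1) * (1+1) * (1+1) = 24; answer 24
Part 2: W1 = 24; m = -16; a(2) = 2*(-19) - 3*(-16) = 10; iterating: a(2)=10, a(3)=77, a(4)=124, a(5)=17, a(6)=-338, a(7)=-727, a(8)=-440, a(9)=1301, a(10)=3922, a(11)=3941, a(12)=-3884, a(13)=-19591, a(14)=-27530, a(15)=3713, a(16)=90016, a(17)=168893, a(18)=67738; answer 67738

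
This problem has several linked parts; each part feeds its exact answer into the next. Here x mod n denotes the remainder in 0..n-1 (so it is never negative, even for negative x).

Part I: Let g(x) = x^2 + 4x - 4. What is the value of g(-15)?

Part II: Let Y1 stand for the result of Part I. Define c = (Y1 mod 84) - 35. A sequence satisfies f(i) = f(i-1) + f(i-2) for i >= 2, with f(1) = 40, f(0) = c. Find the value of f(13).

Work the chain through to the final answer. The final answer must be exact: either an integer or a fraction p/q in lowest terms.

15368

Part I: 1*(-15)^2 + 4*(-15)^1 - 4 = (225) + (-60) + (-4) = 161; answer 161
Part II: Y1 = 161; c = 42; f(2) = 1*(40) + 1*(42) = 82; iterating: f(2)=82, f(3)=122, f(4)=204, f(5)=326, f(6)=530, f(7)=856, f(8)=1386, f(9)=2242, f(10)=3628, f(11)=5870, f(12)=9498, f(13)=15368; answer 15368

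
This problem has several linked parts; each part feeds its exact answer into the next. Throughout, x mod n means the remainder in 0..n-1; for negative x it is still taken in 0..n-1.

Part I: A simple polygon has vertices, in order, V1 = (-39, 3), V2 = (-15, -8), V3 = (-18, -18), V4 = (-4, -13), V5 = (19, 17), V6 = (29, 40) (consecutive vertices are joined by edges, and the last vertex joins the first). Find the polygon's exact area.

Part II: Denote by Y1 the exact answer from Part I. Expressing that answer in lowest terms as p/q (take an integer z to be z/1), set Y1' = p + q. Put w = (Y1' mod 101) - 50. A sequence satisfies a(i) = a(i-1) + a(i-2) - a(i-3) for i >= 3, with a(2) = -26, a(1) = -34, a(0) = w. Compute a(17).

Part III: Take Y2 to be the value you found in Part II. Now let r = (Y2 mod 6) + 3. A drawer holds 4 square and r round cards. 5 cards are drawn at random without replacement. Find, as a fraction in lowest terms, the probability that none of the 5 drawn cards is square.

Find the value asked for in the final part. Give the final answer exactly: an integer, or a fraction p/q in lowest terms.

Part I: cross terms: (-39*-8 - -15*3)=357, (-15*-18 - -18*-8)=126, (-18*-13 - -4*-18)=162, (-4*17 - 19*-13)=179, (19*40 - 29*17)=267, (29*3 - -39*40)=1647; twice the area = |2738| = 2738; area = 1369; answer 1369
Part II: Y1 = 1369; threaded value p + q = 1370; w = 7; a(3) = 1*(-26) + 1*(-34) - 1*(7) = -67; iterating: a(3)=-67, a(4)=-59, a(5)=-100, a(6)=-92, a(7)=-133, a(8)=-125, a(9)=-166, a(10)=-158, a(11)=-199, a(12)=-191, a(13)=-232, a(14)=-224, a(15)=-265, a(16)=-257, a(17)=-298; answer -298
Part III: Y2 = -298; r = 5; total draws C(9,5) = 126; favorable C(5,5) = 1; P = 1/126; answer 1/126

1/126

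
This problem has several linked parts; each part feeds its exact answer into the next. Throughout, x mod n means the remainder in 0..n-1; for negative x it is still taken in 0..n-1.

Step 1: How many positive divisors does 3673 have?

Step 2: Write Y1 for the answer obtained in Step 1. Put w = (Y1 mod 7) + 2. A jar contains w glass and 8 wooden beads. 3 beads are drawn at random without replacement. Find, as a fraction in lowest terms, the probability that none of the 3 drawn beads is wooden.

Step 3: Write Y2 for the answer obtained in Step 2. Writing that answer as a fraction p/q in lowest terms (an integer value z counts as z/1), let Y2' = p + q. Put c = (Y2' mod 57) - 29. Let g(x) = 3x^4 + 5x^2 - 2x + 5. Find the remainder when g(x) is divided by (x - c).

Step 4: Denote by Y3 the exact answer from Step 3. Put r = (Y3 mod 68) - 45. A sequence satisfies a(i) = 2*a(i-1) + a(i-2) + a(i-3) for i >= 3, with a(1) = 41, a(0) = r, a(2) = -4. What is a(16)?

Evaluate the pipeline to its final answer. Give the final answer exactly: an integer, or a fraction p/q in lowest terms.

8464068

Step 1: 3673 is prime, so its only divisors are 1 and 3673; count = 2; answer 2
Step 2: Y1 = 2; w = 4; total draws C(12,3) = 220; favorable C(4,3) = 4; P = 1/55; answer 1/55
Step 3: Y2 = 1/55; threaded value p + q = 56; c = 27; remainder = value at the root: 3*(27)^4 + 5*(27)^2 - 2*(27)^1 + 5 = (1594323) + (3645) + (-54) + (5) = 1597919; answer 1597919
Step 4: Y3 = 1597919; r = 10; a(3) = 2*(-4) + 1*(41) + 1*(10) = 43; iterating: a(3)=43, a(4)=123, a(5)=285, a(6)=736, a(7)=1880, a(8)=4781, a(9)=12178, a(10)=31017, a(11)=78993, a(12)=201181, a(13)=512372, a(14)=1304918, a(15)=3323389, a(16)=8464068; answer 8464068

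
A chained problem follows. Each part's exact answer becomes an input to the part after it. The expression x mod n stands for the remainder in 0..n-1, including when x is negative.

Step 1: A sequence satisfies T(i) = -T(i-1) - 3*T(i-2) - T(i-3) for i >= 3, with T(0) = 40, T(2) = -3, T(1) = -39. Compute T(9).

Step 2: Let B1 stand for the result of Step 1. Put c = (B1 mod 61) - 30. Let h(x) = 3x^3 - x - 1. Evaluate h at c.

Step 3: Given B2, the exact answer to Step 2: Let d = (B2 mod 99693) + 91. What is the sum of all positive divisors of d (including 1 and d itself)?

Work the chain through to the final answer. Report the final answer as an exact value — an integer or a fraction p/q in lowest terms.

Step 1: T(3) = -1*(-3) - 3*(-39) - 1*(40) = 80; iterating: T(3)=80, T(4)=-32, T(5)=-205, T(6)=221, T(7)=426, T(8)=-884, T(9)=-615; answer -615
Step 2: B1 = -615; c = 26; 3*(26)^3 - 1*(26)^1 - 1 = (52728) + (-26) + (-1) = 52701; answer 52701
Step 3: B2 = 52701; d = 52792; 52792 = 2^3 * 6599; sigma = (1 + 2 + 4 + 8) * (1 + 6599) = 15 * 6600 = 99000; answer 99000

99000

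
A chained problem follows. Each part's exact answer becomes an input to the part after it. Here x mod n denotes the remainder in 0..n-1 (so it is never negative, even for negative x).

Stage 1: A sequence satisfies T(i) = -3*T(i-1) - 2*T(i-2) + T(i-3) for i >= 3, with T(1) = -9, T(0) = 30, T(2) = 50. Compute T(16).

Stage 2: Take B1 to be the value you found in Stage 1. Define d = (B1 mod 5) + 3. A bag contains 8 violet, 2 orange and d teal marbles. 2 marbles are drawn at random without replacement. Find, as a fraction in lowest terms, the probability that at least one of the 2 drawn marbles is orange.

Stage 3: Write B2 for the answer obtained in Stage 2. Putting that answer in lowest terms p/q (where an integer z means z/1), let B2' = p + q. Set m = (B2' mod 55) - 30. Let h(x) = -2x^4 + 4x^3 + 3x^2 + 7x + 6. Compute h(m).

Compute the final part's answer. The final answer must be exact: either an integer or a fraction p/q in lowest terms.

-65164

Stage 1: T(3) = -3*(50) - 2*(-9) + 1*(30) = -102; iterating: T(3)=-102, T(4)=197, T(5)=-337, T(6)=515, T(7)=-674, T(8)=655, T(9)=-102, T(10)=-1678, T(11)=5893, T(12)=-14425, T(13)=29811, T(14)=-54690, T(15)=90023, T(16)=-130878; answer -130878
Stage 2: B1 = -130878; d = 5; total draws C(15,2) = 105; complement C(13,2) = 78; favorable 105 - 78 = 27; P = 9/35; answer 9/35
Stage 3: B2 = 9/35; threaded value p + q = 44; m = 14; -2*(14)^4 + 4*(14)^3 + 3*(14)^2 + 7*(14)^1 + 6 = (-76832) + (10976) + (588) + (98) + (6) = -65164; answer -65164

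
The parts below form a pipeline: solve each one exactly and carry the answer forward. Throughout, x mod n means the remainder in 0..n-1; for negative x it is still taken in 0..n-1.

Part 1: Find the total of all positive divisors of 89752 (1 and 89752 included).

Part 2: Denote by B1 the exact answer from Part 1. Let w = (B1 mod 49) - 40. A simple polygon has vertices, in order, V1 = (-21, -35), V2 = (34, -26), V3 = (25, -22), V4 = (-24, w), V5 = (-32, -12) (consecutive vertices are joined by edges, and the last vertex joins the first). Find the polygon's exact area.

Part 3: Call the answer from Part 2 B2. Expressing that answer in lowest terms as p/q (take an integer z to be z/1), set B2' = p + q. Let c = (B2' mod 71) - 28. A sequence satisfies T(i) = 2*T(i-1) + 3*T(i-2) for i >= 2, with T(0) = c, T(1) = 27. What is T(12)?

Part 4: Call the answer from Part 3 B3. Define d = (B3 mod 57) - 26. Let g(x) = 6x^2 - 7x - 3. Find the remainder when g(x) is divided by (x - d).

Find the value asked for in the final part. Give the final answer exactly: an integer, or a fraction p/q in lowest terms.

2747

Part 1: 89752 = 2^3 * 13 * 863; sigma = (1 + 2 + 4 + 8) * (1 + 13) * (1 + 863) = 15 * 14 * 864 = 181440; answer 181440
Part 2: B1 = 181440; w = 2; cross terms: (-21*-26 - 34*-35)=1736, (34*-22 - 25*-26)=-98, (25*2 - -24*-22)=-478, (-24*-12 - -32*2)=352, (-32*-35 - -21*-12)=868; twice the area = |2380| = 2380; area = 1190; answer 1190
Part 3: B2 = 1190; threaded value p + q = 1191; c = 27; T(2) = 2*(27) + 3*(27) = 135; iterating: T(2)=135, T(3)=351, T(4)=1107, T(5)=3267, T(6)=9855, T(7)=29511, T(8)=88587, T(9)=265707, T(10)=797175, T(11)=2391471, T(12)=7174467; answer 7174467
Part 4: B3 = 7174467; d = 22; remainder = value at the root: 6*(22)^2 - 7*(22)^1 - 3 = (2904) + (-154) + (-3) = 2747; answer 2747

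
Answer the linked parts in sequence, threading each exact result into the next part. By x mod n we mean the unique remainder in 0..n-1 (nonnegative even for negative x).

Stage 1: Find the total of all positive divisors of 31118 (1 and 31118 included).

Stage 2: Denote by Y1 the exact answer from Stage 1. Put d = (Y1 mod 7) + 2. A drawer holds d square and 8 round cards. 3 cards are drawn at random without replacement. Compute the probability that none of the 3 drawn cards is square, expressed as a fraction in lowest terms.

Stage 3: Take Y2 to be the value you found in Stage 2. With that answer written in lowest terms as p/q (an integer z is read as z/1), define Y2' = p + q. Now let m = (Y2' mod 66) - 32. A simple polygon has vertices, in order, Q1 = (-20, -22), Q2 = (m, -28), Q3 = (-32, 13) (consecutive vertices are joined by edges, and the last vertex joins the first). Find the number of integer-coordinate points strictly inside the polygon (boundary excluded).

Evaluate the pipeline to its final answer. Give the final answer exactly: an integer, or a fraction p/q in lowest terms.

15

Stage 1: 31118 = 2 * 15559; sigma = (1 + 2) * (1 + 15559) = 3 * 15560 = 46680; answer 46680
Stage 2: Y1 = 46680; d = 6; total draws C(14,3) = 364; favorable C(8,3) = 56; P = 2/13; answer 2/13
Stage 3: Y2 = 2/13; threaded value p + q = 15; m = -17; cross terms: (-20*-28 - -17*-22)=186, (-17*13 - -32*-28)=-1117, (-32*-22 - -20*13)=964; twice the area = |33| = 33; area = 33/2; boundary points = 3 + 1 + 1 = 5; strictly interior points = area - boundary/2 + 1 = 15; answer 15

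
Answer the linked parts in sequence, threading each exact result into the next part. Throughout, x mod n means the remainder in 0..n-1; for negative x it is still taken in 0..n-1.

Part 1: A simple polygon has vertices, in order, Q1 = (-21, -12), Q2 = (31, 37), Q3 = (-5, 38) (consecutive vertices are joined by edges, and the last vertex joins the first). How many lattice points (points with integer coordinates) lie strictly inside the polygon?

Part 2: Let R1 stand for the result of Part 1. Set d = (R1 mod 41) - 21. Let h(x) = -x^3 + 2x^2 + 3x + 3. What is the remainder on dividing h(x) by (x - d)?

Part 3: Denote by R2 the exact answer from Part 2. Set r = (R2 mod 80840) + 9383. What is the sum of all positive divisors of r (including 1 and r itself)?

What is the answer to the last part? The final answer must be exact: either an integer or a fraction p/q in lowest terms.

Part 1: cross terms: (-21*37 - 31*-12)=-405, (31*38 - -5*37)=1363, (-5*-12 - -21*38)=858; twice the area = |1816| = 1816; area = 908; boundary points = 1 + 1 + 2 = 4; strictly interior points = area - boundary/2 + 1 = 907; answer 907
Part 2: R1 = 907; d = -16; remainder = value at the root: -1*(-16)^3 + 2*(-16)^2 + 3*(-16)^1 + 3 = (4096) + (512) + (-48) + (3) = 4563; answer 4563
Part 3: R2 = 4563; r = 13946; 13946 = 2 * 19 * 367; sigma = (1 + 2) * (1 + 19) * (1 + 367) = 3 * 20 * 368 = 22080; answer 22080

22080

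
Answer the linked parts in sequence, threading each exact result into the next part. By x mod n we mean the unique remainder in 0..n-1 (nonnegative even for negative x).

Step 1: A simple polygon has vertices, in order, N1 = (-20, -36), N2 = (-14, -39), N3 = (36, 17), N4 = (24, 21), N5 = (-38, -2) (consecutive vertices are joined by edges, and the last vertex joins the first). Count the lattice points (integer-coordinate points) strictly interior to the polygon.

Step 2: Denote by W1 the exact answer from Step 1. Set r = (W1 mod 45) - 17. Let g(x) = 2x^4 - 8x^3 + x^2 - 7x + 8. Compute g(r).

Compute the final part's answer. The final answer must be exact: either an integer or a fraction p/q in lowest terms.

Step 1: cross terms: (-20*-39 - -14*-36)=276, (-14*17 - 36*-39)=1166, (36*21 - 24*17)=348, (24*-2 - -38*21)=750, (-38*-36 - -20*-2)=1328; twice the area = |3868| = 3868; area = 1934; boundary points = 3 + 2 + 4 + 1 + 2 = 12; strictly interior points = area - boundary/2 + 1 = 1929; answer 1929
Step 2: W1 = 1929; r = 22; 2*(22)^4 - 8*(22)^3 + 1*(22)^2 - 7*(22)^1 + 8 = (468512) + (-85184) + (484) + (-154) + (8) = 383666; answer 383666

383666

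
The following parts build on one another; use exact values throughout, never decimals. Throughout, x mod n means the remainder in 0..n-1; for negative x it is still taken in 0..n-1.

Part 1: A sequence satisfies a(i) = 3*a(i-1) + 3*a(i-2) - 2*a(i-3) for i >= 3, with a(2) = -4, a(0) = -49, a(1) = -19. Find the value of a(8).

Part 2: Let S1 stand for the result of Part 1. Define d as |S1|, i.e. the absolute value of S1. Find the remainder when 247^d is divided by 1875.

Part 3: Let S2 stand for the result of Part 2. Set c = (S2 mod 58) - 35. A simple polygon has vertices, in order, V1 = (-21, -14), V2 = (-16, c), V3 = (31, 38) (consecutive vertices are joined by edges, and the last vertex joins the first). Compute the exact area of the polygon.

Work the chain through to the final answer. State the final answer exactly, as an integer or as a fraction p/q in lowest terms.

572

Part 1: a(3) = 3*(-4) + 3*(-19) - 2*(-49) = 29; iterating: a(3)=29, a(4)=113, a(5)=434, a(6)=1583, a(7)=5825, a(8)=21356; answer 21356
Part 2: S1 = 21356; d = 21356; squarings mod 1875: 247^1=247, 247^2=1009, 247^4=1831, 247^8=61, 247^16=1846, 247^32=841, 247^64=406, 247^128=1711, 247^256=646, 247^512=1066, 247^1024=106, 247^2048=1861, 247^4096=196, 247^8192=916, 247^16384=931; 247^21356 = 247^4 * 247^8 * 247^32 * 247^64 * 247^256 * 247^512 * 247^4096 * 247^16384 = 1396 (mod 1875); answer 1396
Part 3: S2 = 1396; c = -31; cross terms: (-21*-31 - -16*-14)=427, (-16*38 - 31*-31)=353, (31*-14 - -21*38)=364; twice the area = |1144| = 1144; area = 572; answer 572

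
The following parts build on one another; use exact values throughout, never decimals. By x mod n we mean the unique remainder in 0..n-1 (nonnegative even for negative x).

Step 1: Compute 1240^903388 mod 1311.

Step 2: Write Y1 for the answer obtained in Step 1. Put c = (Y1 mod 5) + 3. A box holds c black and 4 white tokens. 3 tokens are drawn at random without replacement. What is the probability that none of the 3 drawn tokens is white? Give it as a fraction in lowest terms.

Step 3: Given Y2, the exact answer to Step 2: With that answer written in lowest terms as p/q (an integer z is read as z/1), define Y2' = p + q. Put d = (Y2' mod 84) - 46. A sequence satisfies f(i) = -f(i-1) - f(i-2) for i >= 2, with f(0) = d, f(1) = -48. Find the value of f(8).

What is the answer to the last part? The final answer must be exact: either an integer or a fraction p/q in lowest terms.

58

Step 1: squarings mod 1311: 1240^1=1240, 1240^2=1108, 1240^4=568, 1240^8=118, 1240^16=814, 1240^32=541, 1240^64=328, 1240^128=82, 1240^256=169, 1240^512=1030, 1240^1024=301, 1240^2048=142, 1240^4096=499, 1240^8192=1222, 1240^16384=55, 1240^32768=403, 1240^65536=1156, 1240^131072=427, 1240^262144=100, 1240^524288=823; 1240^903388 = 1240^4 * 1240^8 * 1240^16 * 1240^64 * 1240^128 * 1240^2048 * 1240^16384 * 1240^32768 * 1240^65536 * 1240^262144 * 1240^524288 = 625 (mod 1311); answer 625
Step 2: Y1 = 625; c = 3; total draws C(7,3) = 35; favorable C(3,3) = 1; P = 1/35; answer 1/35
Step 3: Y2 = 1/35; threaded value p + q = 36; d = -10; f(2) = -1*(-48) - 1*(-10) = 58; iterating: f(2)=58, f(3)=-10, f(4)=-48, f(5)=58, f(6)=-10, f(7)=-48, f(8)=58; answer 58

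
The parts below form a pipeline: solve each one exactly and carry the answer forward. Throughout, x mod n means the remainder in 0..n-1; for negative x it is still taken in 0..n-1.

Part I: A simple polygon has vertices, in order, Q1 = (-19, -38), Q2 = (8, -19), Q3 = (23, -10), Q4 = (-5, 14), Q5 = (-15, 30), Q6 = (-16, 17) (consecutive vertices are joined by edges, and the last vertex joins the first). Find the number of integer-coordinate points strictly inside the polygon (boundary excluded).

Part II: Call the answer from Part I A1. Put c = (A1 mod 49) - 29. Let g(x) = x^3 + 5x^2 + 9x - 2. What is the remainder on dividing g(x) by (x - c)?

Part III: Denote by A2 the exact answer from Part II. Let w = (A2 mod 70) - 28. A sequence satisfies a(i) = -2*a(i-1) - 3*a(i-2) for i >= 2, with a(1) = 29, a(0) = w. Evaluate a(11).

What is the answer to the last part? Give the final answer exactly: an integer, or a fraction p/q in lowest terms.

Part I: cross terms: (-19*-19 - 8*-38)=665, (8*-10 - 23*-19)=357, (23*14 - -5*-10)=272, (-5*30 - -15*14)=60, (-15*17 - -16*30)=225, (-16*-38 - -19*17)=931; twice the area = |2510| = 2510; area = 1255; boundary points = 1 + 3 + 4 + 2 + 1 + 1 = 12; strictly interior points = area - boundary/2 + 1 = 1250; answer 1250
Part II: A1 = 1250; c = -4; remainder = value at the root: 1*(-4)^3 + 5*(-4)^2 + 9*(-4)^1 - 2 = (-64) + (80) + (-36) + (-2) = -22; answer -22
Part III: A2 = -22; w = 20; a(2) = -2*(29) - 3*(20) = -118; iterating: a(2)=-118, a(3)=149, a(4)=56, a(5)=-559, a(6)=950, a(7)=-223, a(8)=-2404, a(9)=5477, a(10)=-3742, a(11)=-8947; answer -8947

-8947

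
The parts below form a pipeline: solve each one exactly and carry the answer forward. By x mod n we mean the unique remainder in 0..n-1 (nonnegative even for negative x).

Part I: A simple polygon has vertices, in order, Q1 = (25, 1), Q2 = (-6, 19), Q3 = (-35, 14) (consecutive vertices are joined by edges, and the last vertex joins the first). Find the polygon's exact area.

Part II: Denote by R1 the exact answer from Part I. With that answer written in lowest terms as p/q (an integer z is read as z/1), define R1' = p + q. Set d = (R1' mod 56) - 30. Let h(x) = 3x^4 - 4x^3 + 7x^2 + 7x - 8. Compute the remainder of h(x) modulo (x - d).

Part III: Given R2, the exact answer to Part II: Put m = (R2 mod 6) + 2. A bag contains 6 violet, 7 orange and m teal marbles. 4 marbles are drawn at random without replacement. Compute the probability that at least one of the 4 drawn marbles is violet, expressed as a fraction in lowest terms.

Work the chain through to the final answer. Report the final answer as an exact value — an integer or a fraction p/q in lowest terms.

3844/4845

Part I: cross terms: (25*19 - -6*1)=481, (-6*14 - -35*19)=581, (-35*1 - 25*14)=-385; twice the area = |677| = 677; area = 677/2; answer 677/2
Part II: R1 = 677/2; threaded value p + q = 679; d = -23; remainder = value at the root: 3*(-23)^4 - 4*(-23)^3 + 7*(-23)^2 + 7*(-23)^1 - 8 = (839523) + (48668) + (3703) + (-161) + (-8) = 891725; answer 891725
Part III: R2 = 891725; m = 7; total draws C(20,4) = 4845; complement C(14,4) = 1001; favorable 4845 - 1001 = 3844; P = 3844/4845; answer 3844/4845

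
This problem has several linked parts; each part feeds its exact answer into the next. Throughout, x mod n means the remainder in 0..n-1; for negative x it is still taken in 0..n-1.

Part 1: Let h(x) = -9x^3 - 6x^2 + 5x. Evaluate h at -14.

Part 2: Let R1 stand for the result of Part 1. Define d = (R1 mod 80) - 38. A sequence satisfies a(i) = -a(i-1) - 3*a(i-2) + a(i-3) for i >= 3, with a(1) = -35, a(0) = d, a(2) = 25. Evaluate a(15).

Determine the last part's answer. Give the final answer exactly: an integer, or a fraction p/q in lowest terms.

Part 1: -9*(-14)^3 - 6*(-14)^2 + 5*(-14)^1 = (24696) + (-1176) + (-70) = 23450; answer 23450
Part 2: R1 = 23450; d = -28; a(3) = -1*(25) - 3*(-35) + 1*(-28) = 52; iterating: a(3)=52, a(4)=-162, a(5)=31, a(6)=507, a(7)=-762, a(8)=-728, a(9)=3521, a(10)=-2099, a(11)=-9192, a(12)=19010, a(13)=6467, a(14)=-72689, a(15)=72298; answer 72298

72298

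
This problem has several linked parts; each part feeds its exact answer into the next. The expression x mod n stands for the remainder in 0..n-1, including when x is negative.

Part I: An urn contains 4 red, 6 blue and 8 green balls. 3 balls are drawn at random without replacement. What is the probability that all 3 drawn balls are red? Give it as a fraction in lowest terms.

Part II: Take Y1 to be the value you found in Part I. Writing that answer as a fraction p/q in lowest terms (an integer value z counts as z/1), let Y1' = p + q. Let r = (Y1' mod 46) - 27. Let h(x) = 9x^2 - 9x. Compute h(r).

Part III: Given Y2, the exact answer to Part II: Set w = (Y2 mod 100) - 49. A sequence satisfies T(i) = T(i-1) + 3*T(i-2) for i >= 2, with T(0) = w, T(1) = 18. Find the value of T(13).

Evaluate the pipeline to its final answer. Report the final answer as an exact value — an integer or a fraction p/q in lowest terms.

Part I: total draws C(18,3) = 816; favorable C(4,3) = 4; P = 1/204; answer 1/204
Part II: Y1 = 1/204; threaded value p + q = 205; r = -6; 9*(-6)^2 - 9*(-6)^1 = (324) + (54) = 378; answer 378
Part III: Y2 = 378; w = 29; T(2) = 1*(18) + 3*(29) = 105; iterating: T(2)=105, T(3)=159, T(4)=474, T(5)=951, T(6)=2373, T(7)=5226, T(8)=12345, T(9)=28023, T(10)=65058, T(11)=149127, T(12)=344301, T(13)=791682; answer 791682

791682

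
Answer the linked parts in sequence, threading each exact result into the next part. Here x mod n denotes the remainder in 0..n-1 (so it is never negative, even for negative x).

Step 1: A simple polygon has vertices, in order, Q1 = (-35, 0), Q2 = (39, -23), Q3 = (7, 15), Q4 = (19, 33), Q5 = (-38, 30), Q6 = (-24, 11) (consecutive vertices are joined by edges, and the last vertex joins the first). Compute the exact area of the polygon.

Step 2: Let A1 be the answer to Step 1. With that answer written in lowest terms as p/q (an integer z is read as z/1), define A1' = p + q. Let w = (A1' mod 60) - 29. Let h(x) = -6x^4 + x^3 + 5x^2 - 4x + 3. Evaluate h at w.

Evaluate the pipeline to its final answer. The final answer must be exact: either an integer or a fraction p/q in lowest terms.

-1501

Step 1: cross terms: (-35*-23 - 39*0)=805, (39*15 - 7*-23)=746, (7*33 - 19*15)=-54, (19*30 - -38*33)=1824, (-38*11 - -24*30)=302, (-24*0 - -35*11)=385; twice the area = |4008| = 4008; area = 2004; answer 2004
Step 2: A1 = 2004; threaded value p + q = 2005; w = -4; -6*(-4)^4 + 1*(-4)^3 + 5*(-4)^2 - 4*(-4)^1 + 3 = (-1536) + (-64) + (80) + (16) + (3) = -1501; answer -1501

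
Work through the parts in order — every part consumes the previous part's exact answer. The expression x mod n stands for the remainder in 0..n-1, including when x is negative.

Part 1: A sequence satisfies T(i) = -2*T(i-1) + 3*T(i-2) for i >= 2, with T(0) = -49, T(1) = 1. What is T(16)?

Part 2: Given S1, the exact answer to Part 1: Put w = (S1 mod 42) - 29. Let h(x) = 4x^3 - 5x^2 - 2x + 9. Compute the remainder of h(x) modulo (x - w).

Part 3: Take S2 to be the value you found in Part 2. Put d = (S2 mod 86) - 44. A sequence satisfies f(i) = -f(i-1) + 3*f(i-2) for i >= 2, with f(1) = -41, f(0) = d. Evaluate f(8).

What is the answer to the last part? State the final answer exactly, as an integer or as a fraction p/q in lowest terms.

-124

Part 1: T(2) = -2*(1) + 3*(-49) = -149; iterating: T(2)=-149, T(3)=301, T(4)=-1049, T(5)=3001, T(6)=-9149, T(7)=27301, T(8)=-82049, T(9)=246001, T(10)=-738149, T(11)=2214301, T(12)=-6643049, T(13)=19929001, T(14)=-59787149, T(15)=179361301, T(16)=-538084049; answer -538084049
Part 2: S1 = -538084049; w = -28; remainder = value at the root: 4*(-28)^3 - 5*(-28)^2 - 2*(-28)^1 + 9 = (-87808) + (-3920) + (56) + (9) = -91663; answer -91663
Part 3: S2 = -91663; d = -31; f(2) = -1*(-41) + 3*(-31) = -52; iterating: f(2)=-52, f(3)=-71, f(4)=-85, f(5)=-128, f(6)=-127, f(7)=-257, f(8)=-124; answer -124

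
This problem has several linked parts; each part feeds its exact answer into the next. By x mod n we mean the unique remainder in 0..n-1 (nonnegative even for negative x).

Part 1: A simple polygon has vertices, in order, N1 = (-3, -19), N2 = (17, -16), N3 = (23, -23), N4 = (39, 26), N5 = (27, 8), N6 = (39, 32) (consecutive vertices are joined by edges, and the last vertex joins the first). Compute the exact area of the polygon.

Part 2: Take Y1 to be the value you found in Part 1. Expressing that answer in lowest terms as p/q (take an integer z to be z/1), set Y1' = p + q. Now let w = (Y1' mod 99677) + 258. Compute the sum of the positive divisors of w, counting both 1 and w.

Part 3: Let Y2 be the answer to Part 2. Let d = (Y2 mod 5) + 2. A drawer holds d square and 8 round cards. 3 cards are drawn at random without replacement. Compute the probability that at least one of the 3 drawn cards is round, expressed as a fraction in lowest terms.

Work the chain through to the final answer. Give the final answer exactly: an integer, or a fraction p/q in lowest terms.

164/165

Part 1: cross terms: (-3*-16 - 17*-19)=371, (17*-23 - 23*-16)=-23, (23*26 - 39*-23)=1495, (39*8 - 27*26)=-390, (27*32 - 39*8)=552, (39*-19 - -3*32)=-645; twice the area = |1360| = 1360; area = 680; answer 680
Part 2: Y1 = 680; threaded value p + q = 681; w = 939; 939 = 3 * 313; sigma = (1 + 3) * (1 + 313) = 4 * 314 = 1256; answer 1256
Part 3: Y2 = 1256; d = 3; total draws C(11,3) = 165; complement C(3,3) = 1; favorable 165 - 1 = 164; P = 164/165; answer 164/165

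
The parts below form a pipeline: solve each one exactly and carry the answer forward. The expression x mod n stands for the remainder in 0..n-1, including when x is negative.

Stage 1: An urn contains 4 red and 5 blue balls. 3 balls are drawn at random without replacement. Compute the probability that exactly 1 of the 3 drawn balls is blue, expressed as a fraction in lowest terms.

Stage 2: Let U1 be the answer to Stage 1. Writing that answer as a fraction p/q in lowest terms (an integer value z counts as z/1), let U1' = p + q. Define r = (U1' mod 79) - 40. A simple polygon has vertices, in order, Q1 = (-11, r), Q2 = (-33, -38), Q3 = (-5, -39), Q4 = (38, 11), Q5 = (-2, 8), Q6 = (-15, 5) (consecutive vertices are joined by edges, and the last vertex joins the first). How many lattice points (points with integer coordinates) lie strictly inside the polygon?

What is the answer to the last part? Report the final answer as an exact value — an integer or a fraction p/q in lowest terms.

1525

Stage 1: total draws C(9,3) = 84; favorable C(5,1)*C(4,2) = 30; P = 5/14; answer 5/14
Stage 2: U1 = 5/14; threaded value p + q = 19; r = -21; cross terms: (-11*-38 - -33*-21)=-275, (-33*-39 - -5*-38)=1097, (-5*11 - 38*-39)=1427, (38*8 - -2*11)=326, (-2*5 - -15*8)=110, (-15*-21 - -11*5)=370; twice the area = |3055| = 3055; area = 3055/2; boundary points = 1 + 1 + 1 + 1 + 1 + 2 = 7; strictly interior points = area - boundary/2 + 1 = 1525; answer 1525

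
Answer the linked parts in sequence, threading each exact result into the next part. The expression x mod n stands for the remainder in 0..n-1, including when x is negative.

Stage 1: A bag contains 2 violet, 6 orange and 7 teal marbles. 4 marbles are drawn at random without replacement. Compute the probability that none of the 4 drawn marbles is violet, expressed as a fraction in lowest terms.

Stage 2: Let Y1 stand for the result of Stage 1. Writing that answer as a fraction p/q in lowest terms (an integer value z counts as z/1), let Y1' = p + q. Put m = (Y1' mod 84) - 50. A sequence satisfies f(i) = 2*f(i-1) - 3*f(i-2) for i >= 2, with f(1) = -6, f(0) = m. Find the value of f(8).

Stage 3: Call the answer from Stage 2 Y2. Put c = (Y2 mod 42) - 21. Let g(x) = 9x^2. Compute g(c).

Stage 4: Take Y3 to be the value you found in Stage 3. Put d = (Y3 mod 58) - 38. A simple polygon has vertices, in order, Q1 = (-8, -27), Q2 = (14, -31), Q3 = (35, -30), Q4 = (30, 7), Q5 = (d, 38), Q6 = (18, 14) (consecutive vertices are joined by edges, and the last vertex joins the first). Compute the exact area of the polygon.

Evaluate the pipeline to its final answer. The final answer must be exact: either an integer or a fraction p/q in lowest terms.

2483/2

Stage 1: total draws C(15,4) = 1365; favorable C(13,4) = 715; P = 11/21; answer 11/21
Stage 2: Y1 = 11/21; threaded value p + q = 32; m = -18; f(2) = 2*(-6) - 3*(-18) = 42; iterating: f(2)=42, f(3)=102, f(4)=78, f(5)=-150, f(6)=-534, f(7)=-618, f(8)=366; answer 366
Stage 3: Y2 = 366; c = 9; 9*(9)^2 = (729) = 729; answer 729
Stage 4: Y3 = 729; d = -5; cross terms: (-8*-31 - 14*-27)=626, (14*-30 - 35*-31)=665, (35*7 - 30*-30)=1145, (30*38 - -5*7)=1175, (-5*14 - 18*38)=-754, (18*-27 - -8*14)=-374; twice the area = |2483| = 2483; area = 2483/2; answer 2483/2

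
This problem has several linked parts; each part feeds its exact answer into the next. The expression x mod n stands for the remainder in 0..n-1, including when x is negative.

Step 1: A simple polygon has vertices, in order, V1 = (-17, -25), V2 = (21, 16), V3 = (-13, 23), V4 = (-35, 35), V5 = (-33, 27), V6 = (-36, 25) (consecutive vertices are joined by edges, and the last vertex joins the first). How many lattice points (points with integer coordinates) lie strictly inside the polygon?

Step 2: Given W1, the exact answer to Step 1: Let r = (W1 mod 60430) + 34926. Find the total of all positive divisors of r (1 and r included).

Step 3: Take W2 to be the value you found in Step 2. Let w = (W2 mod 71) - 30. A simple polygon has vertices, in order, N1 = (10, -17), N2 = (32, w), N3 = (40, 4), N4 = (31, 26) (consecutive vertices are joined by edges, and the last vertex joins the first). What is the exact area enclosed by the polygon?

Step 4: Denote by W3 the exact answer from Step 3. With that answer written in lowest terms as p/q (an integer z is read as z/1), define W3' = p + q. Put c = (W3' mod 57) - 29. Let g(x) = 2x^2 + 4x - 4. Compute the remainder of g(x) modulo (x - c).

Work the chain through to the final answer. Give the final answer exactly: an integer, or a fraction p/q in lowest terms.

Step 1: cross terms: (-17*16 - 21*-25)=253, (21*23 - -13*16)=691, (-13*35 - -35*23)=350, (-35*27 - -33*35)=210, (-33*25 - -36*27)=147, (-36*-25 - -17*25)=1325; twice the area = |2976| = 2976; area = 1488; boundary points = 1 + 1 + 2 + 2 + 1 + 1 = 8; strictly interior points = area - boundary/2 + 1 = 1485; answer 1485
Step 2: W1 = 1485; r = 36411; 36411 = 3 * 53 * 229; sigma = (1 + 3) * (1 + 53) * (1 + 229) = 4 * 54 * 230 = 49680; answer 49680
Step 3: W2 = 49680; w = 21; cross terms: (10*21 - 32*-17)=754, (32*4 - 40*21)=-712, (40*26 - 31*4)=916, (31*-17 - 10*26)=-787; twice the area = |171| = 171; area = 171/2; answer 171/2
Step 4: W3 = 171/2; threaded value p + q = 173; c = -27; remainder = value at the root: 2*(-27)^2 + 4*(-27)^1 - 4 = (1458) + (-108) + (-4) = 1346; answer 1346

1346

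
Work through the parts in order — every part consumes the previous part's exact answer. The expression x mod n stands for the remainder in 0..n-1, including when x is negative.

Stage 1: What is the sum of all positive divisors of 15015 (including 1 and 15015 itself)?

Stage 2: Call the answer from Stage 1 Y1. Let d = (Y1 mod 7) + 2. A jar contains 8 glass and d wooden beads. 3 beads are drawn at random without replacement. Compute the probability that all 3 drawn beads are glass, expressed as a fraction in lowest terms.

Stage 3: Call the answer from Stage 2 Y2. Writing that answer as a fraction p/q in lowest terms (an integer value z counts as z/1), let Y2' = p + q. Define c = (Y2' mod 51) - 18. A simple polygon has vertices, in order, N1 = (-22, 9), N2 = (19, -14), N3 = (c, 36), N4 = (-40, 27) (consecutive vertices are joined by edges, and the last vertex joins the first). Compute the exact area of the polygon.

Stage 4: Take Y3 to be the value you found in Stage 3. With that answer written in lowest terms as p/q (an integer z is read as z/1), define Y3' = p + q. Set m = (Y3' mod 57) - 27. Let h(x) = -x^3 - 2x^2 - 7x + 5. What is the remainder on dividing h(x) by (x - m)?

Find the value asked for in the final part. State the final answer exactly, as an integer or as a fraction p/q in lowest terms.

-2095

Stage 1: 15015 = 3 * 5 * 7 * 11 * 13; sigma = (1 + 3) * (1 + 5) * (1 + 7) * (1 + 11) * (1 + 13) = 4 * 6 * 8 * 12 * 14 = 32256; answer 32256
Stage 2: Y1 = 32256; d = 2; total draws C(10,3) = 120; favorable C(8,3) = 56; P = 7/15; answer 7/15
Stage 3: Y2 = 7/15; threaded value p + q = 22; c = 4; cross terms: (-22*-14 - 19*9)=137, (19*36 - 4*-14)=740, (4*27 - -40*36)=1548, (-40*9 - -22*27)=234; twice the area = |2659| = 2659; area = 2659/2; answer 2659/2
Stage 4: Y3 = 2659/2; threaded value p + q = 2661; m = 12; remainder = value at the root: -1*(12)^3 - 2*(12)^2 - 7*(12)^1 + 5 = (-1728) + (-288) + (-84) + (5) = -2095; answer -2095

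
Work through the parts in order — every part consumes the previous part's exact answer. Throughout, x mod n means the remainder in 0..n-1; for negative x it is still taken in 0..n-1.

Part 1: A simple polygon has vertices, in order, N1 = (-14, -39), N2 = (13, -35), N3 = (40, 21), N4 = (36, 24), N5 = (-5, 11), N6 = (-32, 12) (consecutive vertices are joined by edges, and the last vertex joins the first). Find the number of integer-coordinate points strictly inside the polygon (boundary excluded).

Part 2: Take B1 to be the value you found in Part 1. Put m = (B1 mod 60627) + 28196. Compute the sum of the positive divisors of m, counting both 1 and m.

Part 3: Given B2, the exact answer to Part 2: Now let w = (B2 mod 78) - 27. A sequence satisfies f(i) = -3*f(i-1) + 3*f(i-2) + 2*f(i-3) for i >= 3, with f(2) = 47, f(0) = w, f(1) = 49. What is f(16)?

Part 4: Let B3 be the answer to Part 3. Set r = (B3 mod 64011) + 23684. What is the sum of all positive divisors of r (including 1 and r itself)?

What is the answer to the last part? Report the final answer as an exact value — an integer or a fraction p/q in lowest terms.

124992

Part 1: cross terms: (-14*-35 - 13*-39)=997, (13*21 - 40*-35)=1673, (40*24 - 36*21)=204, (36*11 - -5*24)=516, (-5*12 - -32*11)=292, (-32*-39 - -14*12)=1416; twice the area = |5098| = 5098; area = 2549; boundary points = 1 + 1 + 1 + 1 + 1 + 3 = 8; strictly interior points = area - boundary/2 + 1 = 2546; answer 2546
Part 2: B1 = 2546; m = 30742; 30742 = 2 * 19 * 809; sigma = (1 + 2) * (1 + 19) * (1 + 809) = 3 * 20 * 810 = 48600; answer 48600
Part 3: B2 = 48600; w = -21; f(3) = -3*(47) + 3*(49) + 2*(-21) = -36; iterating: f(3)=-36, f(4)=347, f(5)=-1055, f(6)=4134, f(7)=-14873, f(8)=54911, f(9)=-201084, f(10)=738239, f(11)=-2708147, f(12)=9936990, f(13)=-36458933, f(14)=133771475, f(15)=-490817244, f(16)=1800848291; answer 1800848291
Part 4: B3 = 1800848291; r = 50512; 50512 = 2^4 * 7 * 11 * 41; sigma = (1 + 2 + 4 + 8 + 16) * (1 + 7) * (1 + 11) * (1 + 41) = 31 * 8 * 12 * 42 = 124992; answer 124992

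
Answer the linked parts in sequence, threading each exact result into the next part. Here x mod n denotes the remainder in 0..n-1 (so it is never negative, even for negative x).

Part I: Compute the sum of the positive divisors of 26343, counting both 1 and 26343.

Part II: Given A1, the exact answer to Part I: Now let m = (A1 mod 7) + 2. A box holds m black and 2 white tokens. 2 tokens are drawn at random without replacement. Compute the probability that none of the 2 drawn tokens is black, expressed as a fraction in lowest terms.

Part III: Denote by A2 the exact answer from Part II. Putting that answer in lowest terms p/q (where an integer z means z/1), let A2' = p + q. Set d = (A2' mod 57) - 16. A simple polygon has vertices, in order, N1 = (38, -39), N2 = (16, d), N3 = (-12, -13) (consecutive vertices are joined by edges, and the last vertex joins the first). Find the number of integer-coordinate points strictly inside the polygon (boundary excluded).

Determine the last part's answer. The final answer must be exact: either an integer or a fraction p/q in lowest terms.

1212

Part I: 26343 = 3^2 * 2927; sigma = (1 + 3 + 9) * (1 + 2927) = 13 * 2928 = 38064; answer 38064
Part II: A1 = 38064; m = 7; total draws C(9,2) = 36; favorable C(2,2) = 1; P = 1/36; answer 1/36
Part III: A2 = 1/36; threaded value p + q = 37; d = 21; cross terms: (38*21 - 16*-39)=1422, (16*-13 - -12*21)=44, (-12*-39 - 38*-13)=962; twice the area = |2428| = 2428; area = 1214; boundary points = 2 + 2 + 2 = 6; strictly interior points = area - boundary/2 + 1 = 1212; answer 1212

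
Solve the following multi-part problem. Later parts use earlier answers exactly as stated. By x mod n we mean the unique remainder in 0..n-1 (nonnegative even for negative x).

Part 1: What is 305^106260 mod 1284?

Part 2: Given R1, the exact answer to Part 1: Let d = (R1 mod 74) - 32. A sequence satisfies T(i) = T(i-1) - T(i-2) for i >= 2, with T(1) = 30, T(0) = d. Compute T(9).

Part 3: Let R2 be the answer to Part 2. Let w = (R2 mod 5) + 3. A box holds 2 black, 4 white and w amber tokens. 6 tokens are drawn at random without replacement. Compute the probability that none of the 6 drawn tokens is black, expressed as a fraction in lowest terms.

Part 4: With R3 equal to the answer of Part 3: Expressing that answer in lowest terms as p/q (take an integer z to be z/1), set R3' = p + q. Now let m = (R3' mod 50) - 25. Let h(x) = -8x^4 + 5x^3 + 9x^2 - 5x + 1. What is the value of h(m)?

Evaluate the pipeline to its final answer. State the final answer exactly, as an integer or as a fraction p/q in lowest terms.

-61

Part 1: squarings mod 1284: 305^1=305, 305^2=577, 305^4=373, 305^8=457, 305^16=841, 305^32=1081, 305^64=121, 305^128=517, 305^256=217, 305^512=865, 305^1024=937, 305^2048=997, 305^4096=193, 305^8192=13, 305^16384=169, 305^32768=313, 305^65536=385; 305^106260 = 305^4 * 305^16 * 305^256 * 305^512 * 305^1024 * 305^2048 * 305^4096 * 305^32768 * 305^65536 = 49 (mod 1284); answer 49
Part 2: R1 = 49; d = 17; T(2) = 1*(30) - 1*(17) = 13; iterating: T(2)=13, T(3)=-17, T(4)=-30, T(5)=-13, T(6)=17, T(7)=30, T(8)=13, T(9)=-17; answer -17
Part 3: R2 = -17; w = 6; total draws C(12,6) = 924; favorable C(10,6) = 210; P = 5/22; answer 5/22
Part 4: R3 = 5/22; threaded value p + q = 27; m = 2; -8*(2)^4 + 5*(2)^3 + 9*(2)^2 - 5*(2)^1 + 1 = (-128) + (40) + (36) + (-10) + (1) = -61; answer -61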